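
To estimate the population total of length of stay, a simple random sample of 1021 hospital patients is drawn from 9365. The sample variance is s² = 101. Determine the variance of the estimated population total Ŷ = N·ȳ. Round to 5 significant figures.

7.7300 × 10^6

Var(Ŷ) = N²·Var(ȳ) = N²·(1 − n/N)·s²/n.
f = 1021/9365 = 0.10902296; Var(ȳ) = 0.89097704·101/1021 = 0.088137788.
Var(Ŷ) = 9365² · 0.088137788 = 7.7299683 × 10^6.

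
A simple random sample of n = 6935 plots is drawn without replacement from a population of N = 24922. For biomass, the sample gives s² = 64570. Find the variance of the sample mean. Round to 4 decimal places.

6.7199

Under SRS without replacement, Var(ȳ) = (1 − f)·s²/n with f = n/N = 6935/24922 = 0.27826820.
Var(ȳ) = (1 − 0.27826820)·64570/6935 = 0.72173180·9.3107426 = 6.7198591.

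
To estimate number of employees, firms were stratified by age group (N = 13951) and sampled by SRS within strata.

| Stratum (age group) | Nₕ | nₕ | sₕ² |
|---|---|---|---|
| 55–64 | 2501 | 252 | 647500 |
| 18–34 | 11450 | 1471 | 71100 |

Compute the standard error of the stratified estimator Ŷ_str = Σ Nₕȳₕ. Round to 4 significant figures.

Var(Ŷ_str) = Σₕ Nₕ²(1 − fₕ)sₕ²/nₕ.
55–64: 2501²·(1 − 252/2501)·647500/252 = 1.445248 × 10^10.
18–34: 11450²·(1 − 1471/11450)·71100/1471 = 5.5226744 × 10^9.
Sum = 1.9975154 × 10^10.
SE = √(1.9975154 × 10^10) = 141300.

141300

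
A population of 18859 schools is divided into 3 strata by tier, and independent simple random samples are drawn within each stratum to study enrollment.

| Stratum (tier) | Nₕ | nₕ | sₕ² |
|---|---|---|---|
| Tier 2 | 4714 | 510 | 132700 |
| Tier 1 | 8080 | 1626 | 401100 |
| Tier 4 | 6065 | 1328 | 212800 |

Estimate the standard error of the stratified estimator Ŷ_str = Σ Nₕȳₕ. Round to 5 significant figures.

Var(Ŷ_str) = Σₕ Nₕ²(1 − fₕ)sₕ²/nₕ.
Tier 2: 4714²·(1 − 510/4714)·132700/510 = 5.1564764 × 10^9.
Tier 1: 8080²·(1 − 1626/8080)·401100/1626 = 1.2863894 × 10^10.
Tier 4: 6065²·(1 − 1328/6065)·212800/1328 = 4.6037077 × 10^9.
Sum = 2.2624078 × 10^10.
SE = √(2.2624078 × 10^10) = 150410.

150410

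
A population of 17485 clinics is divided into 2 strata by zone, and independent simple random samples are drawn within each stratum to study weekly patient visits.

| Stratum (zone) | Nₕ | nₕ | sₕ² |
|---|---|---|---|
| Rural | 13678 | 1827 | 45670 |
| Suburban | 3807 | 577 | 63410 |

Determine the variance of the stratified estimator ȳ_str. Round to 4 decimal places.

17.6739

Var(ȳ_str) = Σₕ Wₕ²(1 − fₕ)sₕ²/nₕ with Wₕ = Nₕ/N, N = 17485.
Rural: Wₕ = 0.78227052; term = 0.78227052²·(1 − 0.13357216)·45670/1827 = 13.25375.
Suburban: Wₕ = 0.21772948; term = 0.21772948²·(1 − 0.15156291)·63410/577 = 4.4201404.
Sum = 17.67389.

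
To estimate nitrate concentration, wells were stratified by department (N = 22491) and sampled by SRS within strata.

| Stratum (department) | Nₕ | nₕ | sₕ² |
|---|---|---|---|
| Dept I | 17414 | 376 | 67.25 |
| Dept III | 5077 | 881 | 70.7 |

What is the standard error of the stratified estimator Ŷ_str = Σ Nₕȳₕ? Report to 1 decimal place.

Var(Ŷ_str) = Σₕ Nₕ²(1 − fₕ)sₕ²/nₕ.
Dept I: 17414²·(1 − 376/17414)·67.25/376 = 5.3066641 × 10^7.
Dept III: 5077²·(1 − 881/5077)·70.7/881 = 1.7095671 × 10^6.
Sum = 5.4776208 × 10^7.
SE = √(5.4776208 × 10^7) = 7401.1.

7401.1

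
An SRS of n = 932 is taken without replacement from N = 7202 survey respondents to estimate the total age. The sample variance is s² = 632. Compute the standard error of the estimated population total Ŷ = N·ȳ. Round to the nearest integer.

Var(Ŷ) = N²·Var(ȳ) = N²·(1 − n/N)·s²/n.
f = 932/7202 = 0.12940850; Var(ȳ) = 0.87059150·632/932 = 0.59035819.
Var(Ŷ) = 7202² · 0.59035819 = 3.0621173 × 10^7.
SE(Ŷ) = √(3.0621173 × 10^7) = 5534.

5534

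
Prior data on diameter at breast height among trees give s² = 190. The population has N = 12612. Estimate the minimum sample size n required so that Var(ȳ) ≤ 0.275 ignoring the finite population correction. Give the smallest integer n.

691

Without fpc, n₀ = s²/D = 190/0.275 = 690.9091.
Rounding up, n = 691.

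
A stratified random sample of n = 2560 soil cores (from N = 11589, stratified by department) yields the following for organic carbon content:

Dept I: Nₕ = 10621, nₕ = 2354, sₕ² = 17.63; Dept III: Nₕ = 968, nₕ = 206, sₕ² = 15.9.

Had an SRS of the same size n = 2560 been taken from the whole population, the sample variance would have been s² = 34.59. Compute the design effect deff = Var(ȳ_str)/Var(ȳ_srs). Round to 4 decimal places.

0.5054

Var(ȳ_str) = Σ Wₕ²(1−fₕ)sₕ²/nₕ with Wₕ = Nₕ/11589:
  Dept I: (10621/11589)²·(1−2354/10621)·17.63/2354 = 0.0048962916
  Dept III: (968/11589)²·(1−206/968)·15.9/206 = 4.2390477 × 10^-4
  → Var(ȳ_str) = 0.0053201964.
Var(ȳ_srs) = (1 − 2560/11589)·34.59/2560 = 0.010526992.
deff = 0.0053201964 / 0.010526992 = 0.5054.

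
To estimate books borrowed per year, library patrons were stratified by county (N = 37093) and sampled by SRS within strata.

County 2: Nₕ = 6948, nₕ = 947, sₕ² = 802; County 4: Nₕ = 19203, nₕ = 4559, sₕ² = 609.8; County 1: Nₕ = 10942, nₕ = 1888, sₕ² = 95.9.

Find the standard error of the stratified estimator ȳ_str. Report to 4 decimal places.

0.2380

Var(ȳ_str) = Σₕ Wₕ²(1 − fₕ)sₕ²/nₕ with Wₕ = Nₕ/N, N = 37093.
County 2: Wₕ = 0.18731297; term = 0.18731297²·(1 − 0.13629822)·802/947 = 0.025663974.
County 4: Wₕ = 0.51769876; term = 0.51769876²·(1 − 0.23741082)·609.8/4559 = 0.027337746.
County 1: Wₕ = 0.29498827; term = 0.29498827²·(1 − 0.17254615)·95.9/1888 = 0.0036573784.
Sum = 0.056659098.
SE = √(0.056659098) = 0.2380.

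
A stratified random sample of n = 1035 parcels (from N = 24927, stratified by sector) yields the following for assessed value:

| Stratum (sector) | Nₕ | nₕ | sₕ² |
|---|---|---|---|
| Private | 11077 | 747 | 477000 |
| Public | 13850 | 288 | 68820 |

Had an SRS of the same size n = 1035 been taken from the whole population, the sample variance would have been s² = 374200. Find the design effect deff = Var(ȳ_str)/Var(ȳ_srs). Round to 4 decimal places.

Var(ȳ_str) = Σ Wₕ²(1−fₕ)sₕ²/nₕ with Wₕ = Nₕ/24927:
  Private: (11077/24927)²·(1−747/11077)·477000/747 = 117.59266
  Public: (13850/24927)²·(1−288/13850)·68820/288 = 72.236329
  → Var(ȳ_str) = 189.82899.
Var(ȳ_srs) = (1 − 1035/24927)·374200/1035 = 346.53406.
deff = 189.82899 / 346.53406 = 0.5478.

0.5478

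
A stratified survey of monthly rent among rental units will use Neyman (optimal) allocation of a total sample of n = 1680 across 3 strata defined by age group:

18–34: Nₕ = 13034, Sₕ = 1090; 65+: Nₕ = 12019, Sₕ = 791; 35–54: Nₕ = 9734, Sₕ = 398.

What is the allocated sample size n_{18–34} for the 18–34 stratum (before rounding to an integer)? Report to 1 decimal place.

865.1

Neyman allocation: nₕ = n·NₕSₕ / Σⱼ NⱼSⱼ.
Σ NⱼSⱼ = 13034·1090 + 12019·791 + 9734·398 = 2.7588221 × 10^7.
n_{18–34} = 1680·13034·1090 / (2.7588221 × 10^7) = 865.1.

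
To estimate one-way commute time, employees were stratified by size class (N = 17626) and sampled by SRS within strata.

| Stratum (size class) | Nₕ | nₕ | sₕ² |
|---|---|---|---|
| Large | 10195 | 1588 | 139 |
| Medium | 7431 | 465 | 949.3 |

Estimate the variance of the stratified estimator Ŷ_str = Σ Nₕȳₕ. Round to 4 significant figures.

1.134 × 10^8

Var(Ŷ_str) = Σₕ Nₕ²(1 − fₕ)sₕ²/nₕ.
Large: 10195²·(1 − 1588/10195)·139/1588 = 7.6807448 × 10^6.
Medium: 7431²·(1 − 465/7431)·949.3/465 = 1.0567719 × 10^8.
Sum = 1.1335793 × 10^8.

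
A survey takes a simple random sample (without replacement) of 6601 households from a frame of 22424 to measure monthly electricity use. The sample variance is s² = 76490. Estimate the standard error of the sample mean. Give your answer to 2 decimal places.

Under SRS without replacement, Var(ȳ) = (1 − f)·s²/n with f = n/N = 6601/22424 = 0.29437210.
Var(ȳ) = (1 − 0.29437210)·76490/6601 = 0.70562790·11.587638 = 8.1765608.
SE(ȳ) = √(8.1765608) = 2.86.

2.86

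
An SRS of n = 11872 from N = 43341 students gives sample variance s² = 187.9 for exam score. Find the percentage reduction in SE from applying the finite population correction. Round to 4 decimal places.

f = n/N = 11872/43341 = 0.27392077.
SE_no-fpc = √(s²/n) = 0.12580603; SE_fpc = √((1−f)s²/n) = 0.10719967.
Ratio = √(1−f) = 0.85210283. Reduction = 100·(1 − 0.85210283) = 14.7897%.

14.7897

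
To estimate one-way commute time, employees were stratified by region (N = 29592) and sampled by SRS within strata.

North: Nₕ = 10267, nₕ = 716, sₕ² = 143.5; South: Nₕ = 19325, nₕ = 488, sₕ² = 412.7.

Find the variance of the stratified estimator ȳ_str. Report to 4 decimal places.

Var(ȳ_str) = Σₕ Wₕ²(1 − fₕ)sₕ²/nₕ with Wₕ = Nₕ/N, N = 29592.
North: Wₕ = 0.34695188; term = 0.34695188²·(1 − 0.06973800)·143.5/716 = 0.02244309.
South: Wₕ = 0.65304812; term = 0.65304812²·(1 − 0.02525226)·412.7/488 = 0.35155821.
Sum = 0.3740013.

0.3740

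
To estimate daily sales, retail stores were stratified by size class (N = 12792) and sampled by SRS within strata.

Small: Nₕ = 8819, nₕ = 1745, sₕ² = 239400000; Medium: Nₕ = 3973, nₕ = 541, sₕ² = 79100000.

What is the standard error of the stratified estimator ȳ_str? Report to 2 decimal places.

Var(ȳ_str) = Σₕ Wₕ²(1 − fₕ)sₕ²/nₕ with Wₕ = Nₕ/N, N = 12792.
Small: Wₕ = 0.68941526; term = 0.68941526²·(1 − 0.19786824)·239400000/1745 = 52304.158.
Medium: Wₕ = 0.31058474; term = 0.31058474²·(1 − 0.13616914)·79100000/541 = 12183.39.
Sum = 64487.548.
SE = √(64487.548) = 253.94.

253.94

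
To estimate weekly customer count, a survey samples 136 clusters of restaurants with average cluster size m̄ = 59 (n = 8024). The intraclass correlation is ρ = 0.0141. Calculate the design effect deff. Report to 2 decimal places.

deff = 1 + (59 − 1)·0.0141 = 1 + 0.8178 = 1.8178.

1.82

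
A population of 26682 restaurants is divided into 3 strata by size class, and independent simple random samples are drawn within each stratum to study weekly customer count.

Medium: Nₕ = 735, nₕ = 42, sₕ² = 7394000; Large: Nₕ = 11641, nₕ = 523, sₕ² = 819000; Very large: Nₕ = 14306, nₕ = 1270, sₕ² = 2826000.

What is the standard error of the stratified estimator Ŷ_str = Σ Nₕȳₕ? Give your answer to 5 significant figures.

Var(Ŷ_str) = Σₕ Nₕ²(1 − fₕ)sₕ²/nₕ.
Medium: 735²·(1 − 42/735)·7394000/42 = 8.9670735 × 10^10.
Large: 11641²·(1 − 523/11641)·819000/523 = 2.0267453 × 10^11.
Very large: 14306²·(1 − 1270/14306)·2826000/1270 = 4.1498367 × 10^11.
Sum = 7.0732894 × 10^11.
SE = √(7.0732894 × 10^11) = 841030.

841030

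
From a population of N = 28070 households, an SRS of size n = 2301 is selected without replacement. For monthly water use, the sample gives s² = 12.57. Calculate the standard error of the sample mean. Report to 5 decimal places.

0.07082

Under SRS without replacement, Var(ȳ) = (1 − f)·s²/n with f = n/N = 2301/28070 = 0.08197364.
Var(ȳ) = (1 − 0.08197364)·12.57/2301 = 0.91802636·0.0054628422 = 0.0050150332.
SE(ȳ) = √(0.0050150332) = 0.07082.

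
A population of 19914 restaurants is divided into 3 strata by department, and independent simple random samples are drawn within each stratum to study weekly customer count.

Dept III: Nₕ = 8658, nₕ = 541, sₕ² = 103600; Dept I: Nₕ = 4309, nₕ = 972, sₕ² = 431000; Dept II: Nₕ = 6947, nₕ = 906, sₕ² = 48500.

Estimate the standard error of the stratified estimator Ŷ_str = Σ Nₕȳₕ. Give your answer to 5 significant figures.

Var(Ŷ_str) = Σₕ Nₕ²(1 − fₕ)sₕ²/nₕ.
Dept III: 8658²·(1 − 541/8658)·103600/541 = 1.3457848 × 10^10.
Dept I: 4309²·(1 − 972/4309)·431000/972 = 6.3759324 × 10^9.
Dept II: 6947²·(1 − 906/6947)·48500/906 = 2.2465686 × 10^9.
Sum = 2.2080349 × 10^10.
SE = √(2.2080349 × 10^10) = 148590.

148590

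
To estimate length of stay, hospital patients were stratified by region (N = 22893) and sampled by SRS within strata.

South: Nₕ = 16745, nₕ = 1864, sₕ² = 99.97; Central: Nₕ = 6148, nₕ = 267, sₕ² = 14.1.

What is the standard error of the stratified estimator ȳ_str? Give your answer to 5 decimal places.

Var(ȳ_str) = Σₕ Wₕ²(1 − fₕ)sₕ²/nₕ with Wₕ = Nₕ/N, N = 22893.
South: Wₕ = 0.73144629; term = 0.73144629²·(1 − 0.11131681)·99.97/1864 = 0.025499733.
Central: Wₕ = 0.26855371; term = 0.26855371²·(1 − 0.04342876)·14.1/267 = 0.0036432374.
Sum = 0.02914297.
SE = √(0.02914297) = 0.17071.

0.17071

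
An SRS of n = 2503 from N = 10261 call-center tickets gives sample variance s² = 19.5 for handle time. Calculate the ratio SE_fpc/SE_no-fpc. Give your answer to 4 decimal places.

f = n/N = 2503/10261 = 0.24393334.
SE_no-fpc = √(s²/n) = 0.088264666; SE_fpc = √((1−f)s²/n) = 0.076747975.
Ratio = √(1−f) = 0.86952094.

0.8695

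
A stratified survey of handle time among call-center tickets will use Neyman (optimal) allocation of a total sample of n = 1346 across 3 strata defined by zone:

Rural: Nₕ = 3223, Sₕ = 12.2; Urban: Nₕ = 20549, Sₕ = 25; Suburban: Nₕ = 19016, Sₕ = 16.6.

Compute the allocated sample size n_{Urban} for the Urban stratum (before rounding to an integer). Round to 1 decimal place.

796.0

Neyman allocation: nₕ = n·NₕSₕ / Σⱼ NⱼSⱼ.
Σ NⱼSⱼ = 3223·12.2 + 20549·25 + 19016·16.6 = 868711.2.
n_{Urban} = 1346·20549·25 / 868711.2 = 796.0.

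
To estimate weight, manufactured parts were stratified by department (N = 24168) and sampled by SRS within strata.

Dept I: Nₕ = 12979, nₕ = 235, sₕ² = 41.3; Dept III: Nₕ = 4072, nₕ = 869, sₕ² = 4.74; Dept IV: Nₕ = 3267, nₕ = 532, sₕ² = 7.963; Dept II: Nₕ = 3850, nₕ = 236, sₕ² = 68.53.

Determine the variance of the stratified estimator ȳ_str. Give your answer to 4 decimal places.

Var(ȳ_str) = Σₕ Wₕ²(1 − fₕ)sₕ²/nₕ with Wₕ = Nₕ/N, N = 24168.
Dept I: Wₕ = 0.53703244; term = 0.53703244²·(1 − 0.01810617)·41.3/235 = 0.049767722.
Dept III: Wₕ = 0.16848726; term = 0.16848726²·(1 − 0.21340864)·4.74/869 = 1.2179847 × 10^-4.
Dept IV: Wₕ = 0.13517875; term = 0.13517875²·(1 − 0.16284053)·7.963/532 = 2.2897608 × 10^-4.
Dept II: Wₕ = 0.15930156; term = 0.15930156²·(1 − 0.06129870)·68.53/236 = 0.0069172932.
Sum = 0.05703579.

0.0570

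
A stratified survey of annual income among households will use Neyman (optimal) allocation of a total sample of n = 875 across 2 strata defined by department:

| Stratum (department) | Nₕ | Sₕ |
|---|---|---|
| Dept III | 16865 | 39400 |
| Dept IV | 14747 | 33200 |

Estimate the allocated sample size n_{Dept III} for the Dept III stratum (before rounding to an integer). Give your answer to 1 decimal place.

Neyman allocation: nₕ = n·NₕSₕ / Σⱼ NⱼSⱼ.
Σ NⱼSⱼ = 16865·39400 + 14747·33200 = 1.1540814 × 10^9.
n_{Dept III} = 875·16865·39400 / (1.1540814 × 10^9) = 503.8.

503.8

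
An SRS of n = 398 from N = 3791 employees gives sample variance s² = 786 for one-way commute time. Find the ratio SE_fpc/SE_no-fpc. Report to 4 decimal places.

f = n/N = 398/3791 = 0.10498549.
SE_no-fpc = √(s²/n) = 1.4053022; SE_fpc = √((1−f)s²/n) = 1.3294891.
Ratio = √(1−f) = 0.94605206.

0.9461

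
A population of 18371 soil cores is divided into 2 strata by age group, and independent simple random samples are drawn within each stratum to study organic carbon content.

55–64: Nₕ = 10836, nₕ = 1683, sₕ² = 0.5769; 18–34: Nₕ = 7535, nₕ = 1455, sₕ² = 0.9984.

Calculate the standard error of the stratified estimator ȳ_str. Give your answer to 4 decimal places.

Var(ȳ_str) = Σₕ Wₕ²(1 − fₕ)sₕ²/nₕ with Wₕ = Nₕ/N, N = 18371.
55–64: Wₕ = 0.58984269; term = 0.58984269²·(1 − 0.15531561)·0.5769/1683 = 1.0073567 × 10^-4.
18–34: Wₕ = 0.41015731; term = 0.41015731²·(1 − 0.19309887)·0.9984/1455 = 9.3145702 × 10^-5.
Sum = 1.9388137 × 10^-4.
SE = √(1.9388137 × 10^-4) = 0.0139.

0.0139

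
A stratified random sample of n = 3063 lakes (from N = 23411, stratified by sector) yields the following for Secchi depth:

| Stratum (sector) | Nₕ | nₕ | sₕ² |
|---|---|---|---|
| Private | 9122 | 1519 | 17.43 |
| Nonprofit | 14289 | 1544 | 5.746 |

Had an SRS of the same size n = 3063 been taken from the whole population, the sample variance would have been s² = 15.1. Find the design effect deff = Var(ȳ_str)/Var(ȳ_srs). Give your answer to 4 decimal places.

0.6275

Var(ȳ_str) = Σ Wₕ²(1−fₕ)sₕ²/nₕ with Wₕ = Nₕ/23411:
  Private: (9122/23411)²·(1−1519/9122)·17.43/1519 = 0.0014520272
  Nonprofit: (14289/23411)²·(1−1544/14289)·5.746/1544 = 0.0012365739
  → Var(ȳ_str) = 0.0026886011.
Var(ȳ_srs) = (1 − 3063/23411)·15.1/3063 = 0.0042848114.
deff = 0.0026886011 / 0.0042848114 = 0.6275.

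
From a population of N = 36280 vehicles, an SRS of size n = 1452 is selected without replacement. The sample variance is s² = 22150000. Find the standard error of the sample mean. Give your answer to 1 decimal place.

121.0

Under SRS without replacement, Var(ȳ) = (1 − f)·s²/n with f = n/N = 1452/36280 = 0.04002205.
Var(ȳ) = (1 − 0.04002205)·22150000/1452 = 0.95997795·15254.821 = 14644.292.
SE(ȳ) = √(14644.292) = 121.0.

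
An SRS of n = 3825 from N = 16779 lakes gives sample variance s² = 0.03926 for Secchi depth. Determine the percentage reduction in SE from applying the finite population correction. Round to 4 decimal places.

f = n/N = 3825/16779 = 0.22796353.
SE_no-fpc = √(s²/n) = 0.003203756; SE_fpc = √((1−f)s²/n) = 0.0028149996.
Ratio = √(1−f) = 0.87865606. Reduction = 100·(1 − 0.87865606) = 12.1344%.

12.1344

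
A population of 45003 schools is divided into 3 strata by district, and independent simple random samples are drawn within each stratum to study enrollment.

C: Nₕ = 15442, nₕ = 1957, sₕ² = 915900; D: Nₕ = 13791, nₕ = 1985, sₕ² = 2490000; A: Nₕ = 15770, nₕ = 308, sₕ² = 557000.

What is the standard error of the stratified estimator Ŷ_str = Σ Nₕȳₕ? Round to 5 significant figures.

861780

Var(Ŷ_str) = Σₕ Nₕ²(1 − fₕ)sₕ²/nₕ.
C: 15442²·(1 − 1957/15442)·915900/1957 = 9.7456707 × 10^10.
D: 13791²·(1 − 1985/13791)·2490000/1985 = 2.0423839 × 10^11.
A: 15770²·(1 − 308/15770)·557000/308 = 4.4096269 × 10^11.
Sum = 7.4265779 × 10^11.
SE = √(7.4265779 × 10^11) = 861780.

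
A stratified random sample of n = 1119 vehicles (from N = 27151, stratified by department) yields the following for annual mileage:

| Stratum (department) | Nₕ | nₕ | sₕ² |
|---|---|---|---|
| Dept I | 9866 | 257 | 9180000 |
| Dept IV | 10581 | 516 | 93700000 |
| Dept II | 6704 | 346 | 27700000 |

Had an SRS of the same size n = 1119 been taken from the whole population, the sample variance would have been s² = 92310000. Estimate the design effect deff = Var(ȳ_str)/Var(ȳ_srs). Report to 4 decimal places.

Var(ȳ_str) = Σ Wₕ²(1−fₕ)sₕ²/nₕ with Wₕ = Nₕ/27151:
  Dept I: (9866/27151)²·(1−257/9866)·9180000/257 = 4593.6426
  Dept IV: (10581/27151)²·(1−516/10581)·93700000/516 = 26233.65
  Dept II: (6704/27151)²·(1−346/6704)·27700000/346 = 4628.9932
  → Var(ȳ_str) = 35456.286.
Var(ȳ_srs) = (1 − 1119/27151)·92310000/1119 = 79093.423.
deff = 35456.286 / 79093.423 = 0.4483.

0.4483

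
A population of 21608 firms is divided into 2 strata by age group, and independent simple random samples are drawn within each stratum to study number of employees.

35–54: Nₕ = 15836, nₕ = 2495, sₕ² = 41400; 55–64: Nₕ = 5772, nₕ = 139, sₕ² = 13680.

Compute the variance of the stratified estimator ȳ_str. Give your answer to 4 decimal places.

14.3616

Var(ȳ_str) = Σₕ Wₕ²(1 − fₕ)sₕ²/nₕ with Wₕ = Nₕ/N, N = 21608.
35–54: Wₕ = 0.73287671; term = 0.73287671²·(1 − 0.15755241)·41400/2495 = 7.5081774.
55–64: Wₕ = 0.26712329; term = 0.26712329²·(1 − 0.02408177)·13680/139 = 6.8534339.
Sum = 14.361611.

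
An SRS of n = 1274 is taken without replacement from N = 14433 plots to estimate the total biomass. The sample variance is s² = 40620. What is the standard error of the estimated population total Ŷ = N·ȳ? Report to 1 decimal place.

Var(Ŷ) = N²·Var(ȳ) = N²·(1 − n/N)·s²/n.
f = 1274/14433 = 0.08826994; Var(ȳ) = 0.91173006·40620/1274 = 29.069447.
Var(Ŷ) = 14433² · 29.069447 = 6.0554998 × 10^9.
SE(Ŷ) = √(6.0554998 × 10^9) = 77817.1.

77817.1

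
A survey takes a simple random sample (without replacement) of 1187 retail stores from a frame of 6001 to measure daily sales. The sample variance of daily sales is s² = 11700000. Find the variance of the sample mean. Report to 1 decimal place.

Under SRS without replacement, Var(ȳ) = (1 − f)·s²/n with f = n/N = 1187/6001 = 0.19780037.
Var(ȳ) = (1 − 0.19780037)·11700000/1187 = 0.80219963·9856.7818 = 7907.1067.

7907.1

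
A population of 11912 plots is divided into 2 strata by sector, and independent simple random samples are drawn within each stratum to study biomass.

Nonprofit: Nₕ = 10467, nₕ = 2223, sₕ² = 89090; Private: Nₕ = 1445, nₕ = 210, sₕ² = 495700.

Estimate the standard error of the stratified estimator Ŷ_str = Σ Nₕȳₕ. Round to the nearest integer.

Var(Ŷ_str) = Σₕ Nₕ²(1 − fₕ)sₕ²/nₕ.
Nonprofit: 10467²·(1 − 2223/10467)·89090/2223 = 3.4581968 × 10^9.
Private: 1445²·(1 − 210/1445)·495700/210 = 4.2124468 × 10^9.
Sum = 7.6706436 × 10^9.
SE = √(7.6706436 × 10^9) = 87582.

87582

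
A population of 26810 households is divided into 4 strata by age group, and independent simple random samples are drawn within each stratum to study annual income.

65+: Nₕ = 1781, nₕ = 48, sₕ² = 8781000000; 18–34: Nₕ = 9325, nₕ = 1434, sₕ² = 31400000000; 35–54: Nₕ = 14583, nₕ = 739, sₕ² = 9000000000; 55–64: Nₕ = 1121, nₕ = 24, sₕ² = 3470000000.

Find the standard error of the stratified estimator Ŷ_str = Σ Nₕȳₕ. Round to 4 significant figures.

6.937 × 10^7

Var(Ŷ_str) = Σₕ Nₕ²(1 − fₕ)sₕ²/nₕ.
65+: 1781²·(1 − 48/1781)·8781000000/48 = 5.6463165 × 10^14.
18–34: 9325²·(1 − 1434/9325)·31400000000/1434 = 1.6112443 × 10^15.
35–54: 14583²·(1 − 739/14583)·9000000000/739 = 2.4587056 × 10^15.
55–64: 1121²·(1 − 24/1121)·3470000000/24 = 1.7779947 × 10^14.
Sum = 4.812381 × 10^15.
SE = √(4.812381 × 10^15) = 6.937 × 10^7.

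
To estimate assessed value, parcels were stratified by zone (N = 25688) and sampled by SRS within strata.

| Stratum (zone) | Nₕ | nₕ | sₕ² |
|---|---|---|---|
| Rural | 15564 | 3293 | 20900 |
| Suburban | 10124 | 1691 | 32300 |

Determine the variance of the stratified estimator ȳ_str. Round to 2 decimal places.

Var(ȳ_str) = Σₕ Wₕ²(1 − fₕ)sₕ²/nₕ with Wₕ = Nₕ/N, N = 25688.
Rural: Wₕ = 0.60588602; term = 0.60588602²·(1 − 0.21157800)·20900/3293 = 1.8369408.
Suburban: Wₕ = 0.39411398; term = 0.39411398²·(1 − 0.16702884)·32300/1691 = 2.4713404.
Sum = 4.3082812.

4.31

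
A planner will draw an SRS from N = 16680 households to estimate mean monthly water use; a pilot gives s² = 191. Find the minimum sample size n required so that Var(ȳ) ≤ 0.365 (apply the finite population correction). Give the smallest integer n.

508

Without fpc, n₀ = s²/D = 191/0.365 = 523.2877.
With fpc, (1 − n/N)·s²/n ≤ D requires n ≥ n₀/(1 + n₀/N) = 523.2877/(1 + 523.2877/16680) = 507.3704.
Rounding up, n = 508.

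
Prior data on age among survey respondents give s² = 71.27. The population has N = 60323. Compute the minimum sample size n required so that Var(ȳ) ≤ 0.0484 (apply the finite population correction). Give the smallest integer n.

Without fpc, n₀ = s²/D = 71.27/0.0484 = 1472.5207.
With fpc, (1 − n/N)·s²/n ≤ D requires n ≥ n₀/(1 + n₀/N) = 1472.5207/(1 + 1472.5207/60323) = 1437.4321.
Rounding up, n = 1438.

1438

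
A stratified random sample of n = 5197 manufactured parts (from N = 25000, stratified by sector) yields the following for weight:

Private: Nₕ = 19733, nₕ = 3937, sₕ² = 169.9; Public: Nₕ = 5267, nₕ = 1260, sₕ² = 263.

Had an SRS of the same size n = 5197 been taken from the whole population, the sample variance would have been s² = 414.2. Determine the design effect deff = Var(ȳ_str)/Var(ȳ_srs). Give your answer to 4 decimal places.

0.4526

Var(ȳ_str) = Σ Wₕ²(1−fₕ)sₕ²/nₕ with Wₕ = Nₕ/25000:
  Private: (19733/25000)²·(1−3937/19733)·169.9/3937 = 0.021522276
  Public: (5267/25000)²·(1−1260/5267)·263/1260 = 0.0070483563
  → Var(ȳ_str) = 0.028570632.
Var(ȳ_srs) = (1 − 5197/25000)·414.2/5197 = 0.063131827.
deff = 0.028570632 / 0.063131827 = 0.4526.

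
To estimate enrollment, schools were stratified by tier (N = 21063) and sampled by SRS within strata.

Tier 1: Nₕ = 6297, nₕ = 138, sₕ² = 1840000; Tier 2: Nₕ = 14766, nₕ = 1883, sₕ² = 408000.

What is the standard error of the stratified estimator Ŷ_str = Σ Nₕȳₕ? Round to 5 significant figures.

Var(Ŷ_str) = Σₕ Nₕ²(1 − fₕ)sₕ²/nₕ.
Tier 1: 6297²·(1 − 138/6297)·1840000/138 = 5.1710964 × 10^11.
Tier 2: 14766²·(1 − 1883/14766)·408000/1883 = 4.1218266 × 10^10.
Sum = 5.5832791 × 10^11.
SE = √(5.5832791 × 10^11) = 747210.

747210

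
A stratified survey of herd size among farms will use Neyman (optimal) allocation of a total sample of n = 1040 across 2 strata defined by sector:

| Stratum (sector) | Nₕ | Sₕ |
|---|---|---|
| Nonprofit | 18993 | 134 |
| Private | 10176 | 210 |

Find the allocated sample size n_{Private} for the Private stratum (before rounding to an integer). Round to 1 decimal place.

474.7

Neyman allocation: nₕ = n·NₕSₕ / Σⱼ NⱼSⱼ.
Σ NⱼSⱼ = 18993·134 + 10176·210 = 4.682022 × 10^6.
n_{Private} = 1040·10176·210 / (4.682022 × 10^6) = 474.7.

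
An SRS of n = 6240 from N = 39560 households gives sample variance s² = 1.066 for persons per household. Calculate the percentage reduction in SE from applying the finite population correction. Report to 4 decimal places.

f = n/N = 6240/39560 = 0.15773509.
SE_no-fpc = √(s²/n) = 0.013070323; SE_fpc = √((1−f)s²/n) = 0.011995288.
Ratio = √(1−f) = 0.91774992. Reduction = 100·(1 − 0.91774992) = 8.2250%.

8.2250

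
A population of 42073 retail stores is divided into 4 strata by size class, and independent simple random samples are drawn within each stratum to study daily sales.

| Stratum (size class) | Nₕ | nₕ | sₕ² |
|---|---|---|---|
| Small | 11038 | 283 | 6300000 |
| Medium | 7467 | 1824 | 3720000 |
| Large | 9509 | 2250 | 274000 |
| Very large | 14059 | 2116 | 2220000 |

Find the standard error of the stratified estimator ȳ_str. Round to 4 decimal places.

40.5681

Var(ȳ_str) = Σₕ Wₕ²(1 − fₕ)sₕ²/nₕ with Wₕ = Nₕ/N, N = 42073.
Small: Wₕ = 0.26235353; term = 0.26235353²·(1 − 0.02563870)·6300000/283 = 1492.9593.
Medium: Wₕ = 0.17747724; term = 0.17747724²·(1 − 0.24427481)·3720000/1824 = 48.547553.
Large: Wₕ = 0.22601193; term = 0.22601193²·(1 − 0.23661794)·274000/2250 = 4.7486781.
Very large: Wₕ = 0.33415730; term = 0.33415730²·(1 − 0.15050857)·2220000/2116 = 99.517215.
Sum = 1645.7727.
SE = √(1645.7727) = 40.5681.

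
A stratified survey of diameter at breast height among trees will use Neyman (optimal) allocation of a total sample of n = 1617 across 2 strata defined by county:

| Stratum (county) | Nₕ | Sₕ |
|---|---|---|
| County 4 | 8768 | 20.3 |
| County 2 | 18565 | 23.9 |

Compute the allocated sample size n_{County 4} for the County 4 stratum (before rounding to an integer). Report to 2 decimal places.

462.95

Neyman allocation: nₕ = n·NₕSₕ / Σⱼ NⱼSⱼ.
Σ NⱼSⱼ = 8768·20.3 + 18565·23.9 = 621693.9.
n_{County 4} = 1617·8768·20.3 / 621693.9 = 462.95.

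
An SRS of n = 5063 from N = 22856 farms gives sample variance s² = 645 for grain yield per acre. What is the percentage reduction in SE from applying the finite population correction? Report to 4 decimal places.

11.7683

f = n/N = 5063/22856 = 0.22151733.
SE_no-fpc = √(s²/n) = 0.35692412; SE_fpc = √((1−f)s²/n) = 0.31492009.
Ratio = √(1−f) = 0.88231665. Reduction = 100·(1 − 0.88231665) = 11.7683%.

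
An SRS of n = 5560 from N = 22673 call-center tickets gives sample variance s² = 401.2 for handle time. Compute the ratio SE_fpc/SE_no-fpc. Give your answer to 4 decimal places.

0.8688

f = n/N = 5560/22673 = 0.24522560.
SE_no-fpc = √(s²/n) = 0.26862292; SE_fpc = √((1−f)s²/n) = 0.23337356.
Ratio = √(1−f) = 0.86877753.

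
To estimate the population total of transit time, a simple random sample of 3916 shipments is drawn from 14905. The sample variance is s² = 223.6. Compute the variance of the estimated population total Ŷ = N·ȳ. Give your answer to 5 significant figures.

Var(Ŷ) = N²·Var(ȳ) = N²·(1 − n/N)·s²/n.
f = 3916/14905 = 0.26273063; Var(ȳ) = 0.73726937·223.6/3916 = 0.042097403.
Var(Ŷ) = 14905² · 0.042097403 = 9.352318 × 10^6.

9.3523 × 10^6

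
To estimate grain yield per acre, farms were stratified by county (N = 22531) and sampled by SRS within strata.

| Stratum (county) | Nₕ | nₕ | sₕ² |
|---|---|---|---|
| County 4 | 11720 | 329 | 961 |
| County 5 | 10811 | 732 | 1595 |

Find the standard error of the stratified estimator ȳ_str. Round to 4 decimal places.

Var(ȳ_str) = Σₕ Wₕ²(1 − fₕ)sₕ²/nₕ with Wₕ = Nₕ/N, N = 22531.
County 4: Wₕ = 0.52017221; term = 0.52017221²·(1 − 0.02807167)·961/329 = 0.76816766.
County 5: Wₕ = 0.47982779; term = 0.47982779²·(1 − 0.06770882)·1595/732 = 0.46770497.
Sum = 1.2358726.
SE = √(1.2358726) = 1.1117.

1.1117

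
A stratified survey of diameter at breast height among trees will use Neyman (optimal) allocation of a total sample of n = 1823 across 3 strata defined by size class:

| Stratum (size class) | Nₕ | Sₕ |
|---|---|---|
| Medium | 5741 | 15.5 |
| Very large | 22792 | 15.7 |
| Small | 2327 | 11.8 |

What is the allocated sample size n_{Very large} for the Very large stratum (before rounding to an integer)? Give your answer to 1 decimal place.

1375.4

Neyman allocation: nₕ = n·NₕSₕ / Σⱼ NⱼSⱼ.
Σ NⱼSⱼ = 5741·15.5 + 22792·15.7 + 2327·11.8 = 474278.5.
n_{Very large} = 1823·22792·15.7 / 474278.5 = 1375.4.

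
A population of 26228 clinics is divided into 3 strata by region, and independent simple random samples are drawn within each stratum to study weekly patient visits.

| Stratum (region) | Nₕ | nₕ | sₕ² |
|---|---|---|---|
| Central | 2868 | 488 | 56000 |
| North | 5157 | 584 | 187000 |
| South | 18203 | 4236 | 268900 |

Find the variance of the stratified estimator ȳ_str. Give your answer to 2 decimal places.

35.58

Var(ȳ_str) = Σₕ Wₕ²(1 − fₕ)sₕ²/nₕ with Wₕ = Nₕ/N, N = 26228.
Central: Wₕ = 0.10934879; term = 0.10934879²·(1 − 0.17015342)·56000/488 = 1.1386597.
North: Wₕ = 0.19662193; term = 0.19662193²·(1 − 0.11324413)·187000/584 = 10.977331.
South: Wₕ = 0.69402928; term = 0.69402928²·(1 − 0.23270889)·268900/4236 = 23.461221.
Sum = 35.577212.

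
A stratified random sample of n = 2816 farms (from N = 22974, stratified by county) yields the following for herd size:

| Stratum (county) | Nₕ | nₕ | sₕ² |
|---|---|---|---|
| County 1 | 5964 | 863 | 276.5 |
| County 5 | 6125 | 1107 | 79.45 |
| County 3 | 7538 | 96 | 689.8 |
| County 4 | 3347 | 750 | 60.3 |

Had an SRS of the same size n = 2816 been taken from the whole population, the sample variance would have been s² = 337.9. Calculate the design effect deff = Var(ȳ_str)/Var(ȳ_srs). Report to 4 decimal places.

Var(ȳ_str) = Σ Wₕ²(1−fₕ)sₕ²/nₕ with Wₕ = Nₕ/22974:
  County 1: (5964/22974)²·(1−863/5964)·276.5/863 = 0.018467328
  County 5: (6125/22974)²·(1−1107/6125)·79.45/1107 = 0.0041793601
  County 3: (7538/22974)²·(1−96/7538)·689.8/96 = 0.76370305
  County 4: (3347/22974)²·(1−750/3347)·60.3/750 = 0.0013240686
  → Var(ȳ_str) = 0.78767381.
Var(ȳ_srs) = (1 − 2816/22974)·337.9/2816 = 0.10528497.
deff = 0.78767381 / 0.10528497 = 7.4814.

7.4814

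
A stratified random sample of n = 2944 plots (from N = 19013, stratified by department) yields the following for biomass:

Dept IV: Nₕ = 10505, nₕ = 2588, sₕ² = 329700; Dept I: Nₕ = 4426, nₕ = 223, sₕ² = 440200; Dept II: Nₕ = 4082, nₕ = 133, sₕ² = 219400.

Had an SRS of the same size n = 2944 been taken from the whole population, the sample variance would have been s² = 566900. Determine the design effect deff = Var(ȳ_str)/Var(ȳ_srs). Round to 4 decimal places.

1.2563

Var(ȳ_str) = Σ Wₕ²(1−fₕ)sₕ²/nₕ with Wₕ = Nₕ/19013:
  Dept IV: (10505/19013)²·(1−2588/10505)·329700/2588 = 29.309613
  Dept I: (4426/19013)²·(1−223/4426)·440200/223 = 101.58151
  Dept II: (4082/19013)²·(1−133/4082)·219400/133 = 73.560356
  → Var(ȳ_str) = 204.45148.
Var(ȳ_srs) = (1 − 2944/19013)·566900/2944 = 162.7447.
deff = 204.45148 / 162.7447 = 1.2563.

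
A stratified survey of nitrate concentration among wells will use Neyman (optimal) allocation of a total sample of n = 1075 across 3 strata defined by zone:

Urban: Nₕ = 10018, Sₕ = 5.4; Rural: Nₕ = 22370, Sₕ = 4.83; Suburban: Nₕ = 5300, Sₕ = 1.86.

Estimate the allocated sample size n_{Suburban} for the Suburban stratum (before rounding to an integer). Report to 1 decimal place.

Neyman allocation: nₕ = n·NₕSₕ / Σⱼ NⱼSⱼ.
Σ NⱼSⱼ = 10018·5.4 + 22370·4.83 + 5300·1.86 = 172002.3.
n_{Suburban} = 1075·5300·1.86 / 172002.3 = 61.6.

61.6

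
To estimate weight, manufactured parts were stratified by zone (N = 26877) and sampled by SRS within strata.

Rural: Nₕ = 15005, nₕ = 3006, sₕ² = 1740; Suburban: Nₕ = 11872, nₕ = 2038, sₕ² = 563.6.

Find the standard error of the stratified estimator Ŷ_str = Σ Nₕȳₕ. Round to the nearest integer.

Var(Ŷ_str) = Σₕ Nₕ²(1 − fₕ)sₕ²/nₕ.
Rural: 15005²·(1 − 3006/15005)·1740/3006 = 1.0421766 × 10^8.
Suburban: 11872²·(1 − 2038/11872)·563.6/2038 = 3.2286495 × 10^7.
Sum = 1.3650416 × 10^8.
SE = √(1.3650416 × 10^8) = 11683.

11683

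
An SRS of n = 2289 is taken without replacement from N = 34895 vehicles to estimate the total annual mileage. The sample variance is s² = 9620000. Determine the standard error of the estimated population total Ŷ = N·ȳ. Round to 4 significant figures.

2.187 × 10^6

Var(Ŷ) = N²·Var(ȳ) = N²·(1 − n/N)·s²/n.
f = 2289/34895 = 0.06559679; Var(ȳ) = 0.93440321·9620000/2289 = 3927.0244.
Var(Ŷ) = 34895² · 3927.0244 = 4.7817846 × 10^12.
SE(Ŷ) = √(4.7817846 × 10^12) = 2.187 × 10^6.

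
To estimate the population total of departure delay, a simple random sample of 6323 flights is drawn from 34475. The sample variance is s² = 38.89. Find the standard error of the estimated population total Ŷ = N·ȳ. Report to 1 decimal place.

Var(Ŷ) = N²·Var(ȳ) = N²·(1 − n/N)·s²/n.
f = 6323/34475 = 0.18340827; Var(ȳ) = 0.81659173·38.89/6323 = 0.0050224976.
Var(Ŷ) = 34475² · 0.0050224976 = 5.9693671 × 10^6.
SE(Ŷ) = √(5.9693671 × 10^6) = 2443.2.

2443.2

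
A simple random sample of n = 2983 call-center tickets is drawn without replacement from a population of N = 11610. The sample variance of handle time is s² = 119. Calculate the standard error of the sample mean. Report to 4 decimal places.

0.1722

Under SRS without replacement, Var(ȳ) = (1 − f)·s²/n with f = n/N = 2983/11610 = 0.25693368.
Var(ȳ) = (1 − 0.25693368)·119/2983 = 0.74306632·0.039892725 = 0.029642941.
SE(ȳ) = √(0.029642941) = 0.1722.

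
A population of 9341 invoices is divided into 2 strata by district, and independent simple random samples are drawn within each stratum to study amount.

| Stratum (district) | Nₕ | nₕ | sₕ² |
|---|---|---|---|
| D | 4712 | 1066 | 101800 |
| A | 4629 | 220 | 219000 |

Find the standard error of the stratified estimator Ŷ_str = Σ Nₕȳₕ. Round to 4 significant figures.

Var(Ŷ_str) = Σₕ Nₕ²(1 − fₕ)sₕ²/nₕ.
D: 4712²·(1 − 1066/4712)·101800/1066 = 1.6406371 × 10^9.
A: 4629²·(1 − 220/4629)·219000/220 = 2.0316492 × 10^10.
Sum = 2.1957129 × 10^10.
SE = √(2.1957129 × 10^10) = 148200.

148200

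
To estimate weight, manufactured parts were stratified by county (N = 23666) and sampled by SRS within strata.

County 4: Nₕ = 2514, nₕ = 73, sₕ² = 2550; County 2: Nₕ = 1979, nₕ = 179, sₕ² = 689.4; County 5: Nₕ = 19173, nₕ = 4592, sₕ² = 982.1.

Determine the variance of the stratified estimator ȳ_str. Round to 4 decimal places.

Var(ȳ_str) = Σₕ Wₕ²(1 − fₕ)sₕ²/nₕ with Wₕ = Nₕ/N, N = 23666.
County 4: Wₕ = 0.10622834; term = 0.10622834²·(1 − 0.02903739)·2550/73 = 0.38273718.
County 2: Wₕ = 0.08362207; term = 0.08362207²·(1 − 0.09044972)·689.4/179 = 0.024495529.
County 5: Wₕ = 0.81014958; term = 0.81014958²·(1 − 0.23950347)·982.1/4592 = 0.10675335.
Sum = 0.51398606.

0.5140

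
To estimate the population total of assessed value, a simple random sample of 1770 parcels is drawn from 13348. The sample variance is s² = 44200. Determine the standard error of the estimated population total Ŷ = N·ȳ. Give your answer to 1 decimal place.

Var(Ŷ) = N²·Var(ȳ) = N²·(1 − n/N)·s²/n.
f = 1770/13348 = 0.13260414; Var(ȳ) = 0.86739586·44200/1770 = 21.660394.
Var(Ŷ) = 13348² · 21.660394 = 3.859213 × 10^9.
SE(Ŷ) = √(3.859213 × 10^9) = 62122.6.

62122.6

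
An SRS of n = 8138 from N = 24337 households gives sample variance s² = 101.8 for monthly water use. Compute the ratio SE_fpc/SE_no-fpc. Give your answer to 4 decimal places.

f = n/N = 8138/24337 = 0.33438797.
SE_no-fpc = √(s²/n) = 0.11184461; SE_fpc = √((1−f)s²/n) = 0.091248478.
Ratio = √(1−f) = 0.81585050.

0.8159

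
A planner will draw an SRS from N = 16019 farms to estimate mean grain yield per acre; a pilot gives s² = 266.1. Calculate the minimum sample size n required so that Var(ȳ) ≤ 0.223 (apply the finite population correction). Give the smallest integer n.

Without fpc, n₀ = s²/D = 266.1/0.223 = 1193.2735.
With fpc, (1 − n/N)·s²/n ≤ D requires n ≥ n₀/(1 + n₀/N) = 1193.2735/(1 + 1193.2735/16019) = 1110.5476.
Rounding up, n = 1111.

1111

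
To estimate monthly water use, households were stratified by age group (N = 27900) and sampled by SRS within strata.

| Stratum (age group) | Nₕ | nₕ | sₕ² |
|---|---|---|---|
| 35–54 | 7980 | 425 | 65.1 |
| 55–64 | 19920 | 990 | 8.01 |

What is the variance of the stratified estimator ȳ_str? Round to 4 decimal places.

Var(ȳ_str) = Σₕ Wₕ²(1 − fₕ)sₕ²/nₕ with Wₕ = Nₕ/N, N = 27900.
35–54: Wₕ = 0.28602151; term = 0.28602151²·(1 − 0.05325815)·65.1/425 = 0.011863723.
55–64: Wₕ = 0.71397849; term = 0.71397849²·(1 − 0.04969880)·8.01/990 = 0.0039194837.
Sum = 0.015783207.

0.0158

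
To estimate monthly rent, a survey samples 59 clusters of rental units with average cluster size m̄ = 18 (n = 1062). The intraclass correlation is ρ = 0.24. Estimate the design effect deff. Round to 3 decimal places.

deff = 1 + (18 − 1)·0.24 = 1 + 4.08 = 5.08.

5.080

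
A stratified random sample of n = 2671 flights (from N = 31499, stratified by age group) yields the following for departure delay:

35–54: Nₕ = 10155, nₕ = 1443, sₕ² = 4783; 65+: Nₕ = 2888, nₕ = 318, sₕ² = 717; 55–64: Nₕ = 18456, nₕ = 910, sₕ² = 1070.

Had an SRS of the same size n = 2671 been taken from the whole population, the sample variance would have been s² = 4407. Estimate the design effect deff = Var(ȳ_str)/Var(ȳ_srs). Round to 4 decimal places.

Var(ȳ_str) = Σ Wₕ²(1−fₕ)sₕ²/nₕ with Wₕ = Nₕ/31499:
  35–54: (10155/31499)²·(1−1443/10155)·4783/1443 = 0.295555
  65+: (2888/31499)²·(1−318/2888)·717/318 = 0.016866649
  55–64: (18456/31499)²·(1−910/18456)·1070/910 = 0.38376429
  → Var(ȳ_str) = 0.69618594.
Var(ȳ_srs) = (1 − 2671/31499)·4407/2671 = 1.5100346.
deff = 0.69618594 / 1.5100346 = 0.4610.

0.4610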